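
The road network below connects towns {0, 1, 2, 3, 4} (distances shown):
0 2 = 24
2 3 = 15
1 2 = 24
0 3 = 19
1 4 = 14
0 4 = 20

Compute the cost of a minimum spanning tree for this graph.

68

Grow the tree from 4 using Prim:
Step 1: cheapest edge leaving the tree is 1 4 (14); add 1.
Step 2: cheapest edge leaving the tree is 0 4 (20); add 0.
Step 3: cheapest edge leaving the tree is 0 3 (19); add 3.
Step 4: cheapest edge leaving the tree is 2 3 (15); add 2.
MST edges: 1 4, 0 4, 0 3, 2 3; total weight 14+20+19+15 = 68.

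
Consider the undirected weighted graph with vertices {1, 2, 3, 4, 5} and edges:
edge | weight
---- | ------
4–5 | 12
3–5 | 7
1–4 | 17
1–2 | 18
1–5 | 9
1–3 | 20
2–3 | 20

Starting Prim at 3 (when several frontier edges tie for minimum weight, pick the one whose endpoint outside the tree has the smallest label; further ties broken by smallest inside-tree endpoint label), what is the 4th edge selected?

1-2

Prim's algorithm from 3:
Step 1: frontier [3–5 7, 1–3 20, 2–3 20] → take 3–5 (7); add 5.
Step 2: frontier [1–3 20, 2–3 20, 1–5 9, 4–5 12] → take 1–5 (9); add 1.
Step 3: frontier [1–4 17, 1–2 18, 2–3 20, 4–5 12] → take 4–5 (12); add 4.
Step 4: frontier [1–2 18, 2–3 20] → take 1–2 (18); add 2.
The 4th edge added is 1–2.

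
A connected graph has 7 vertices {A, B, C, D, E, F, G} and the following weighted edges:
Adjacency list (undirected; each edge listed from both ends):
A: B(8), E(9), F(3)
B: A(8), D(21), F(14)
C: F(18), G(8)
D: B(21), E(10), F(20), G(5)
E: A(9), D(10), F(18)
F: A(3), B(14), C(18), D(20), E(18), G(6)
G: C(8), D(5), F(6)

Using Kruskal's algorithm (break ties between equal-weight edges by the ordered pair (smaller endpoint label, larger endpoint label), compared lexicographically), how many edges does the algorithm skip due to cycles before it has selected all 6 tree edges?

Sort edges by weight, then run Kruskal:
A—F (3): add — endpoints in different components.
D—G (5): add — endpoints in different components.
F—G (6): add — endpoints in different components.
A—B (8): add — endpoints in different components.
C—G (8): add — endpoints in different components.
A—E (9): add — endpoints in different components.
Edges rejected before the tree was complete: 0.

0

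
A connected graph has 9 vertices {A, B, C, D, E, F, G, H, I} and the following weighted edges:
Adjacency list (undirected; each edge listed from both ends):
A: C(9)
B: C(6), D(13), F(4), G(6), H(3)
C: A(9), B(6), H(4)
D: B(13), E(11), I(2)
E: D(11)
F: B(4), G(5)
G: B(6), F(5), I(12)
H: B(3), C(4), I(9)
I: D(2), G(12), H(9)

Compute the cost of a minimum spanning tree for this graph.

Prim's algorithm from I:
Step 1: frontier [D–I 2, H–I 9, G–I 12] → take D–I (2); add D.
Step 2: frontier [D–E 11, B–D 13, H–I 9, G–I 12] → take H–I (9); add H.
Step 3: frontier [D–E 11, B–D 13, B–H 3, C–H 4, G–I 12] → take B–H (3); add B.
Step 4: frontier [B–F 4, B–C 6, B–G 6, D–E 11, C–H 4, G–I 12] → take C–H (4); add C.
Step 5: frontier [B–F 4, B–G 6, A–C 9, D–E 11, G–I 12] → take B–F (4); add F.
Step 6: frontier [B–G 6, A–C 9, D–E 11, F–G 5, G–I 12] → take F–G (5); add G.
Step 7: frontier [A–C 9, D–E 11] → take A–C (9); add A.
Step 8: frontier [D–E 11] → take D–E (11); add E.
MST edges: D–I, H–I, B–H, C–H, B–F, F–G, A–C, D–E; total weight 2+9+3+4+4+5+9+11 = 47.

47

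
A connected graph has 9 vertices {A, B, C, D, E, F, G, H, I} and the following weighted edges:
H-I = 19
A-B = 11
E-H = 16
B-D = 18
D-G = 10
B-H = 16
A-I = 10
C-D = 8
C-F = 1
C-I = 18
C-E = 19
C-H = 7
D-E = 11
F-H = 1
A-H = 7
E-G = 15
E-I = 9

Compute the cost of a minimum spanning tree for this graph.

57

Kruskal: consider edges lightest-first.
C-F (1): add — endpoints in different components.
F-H (1): add — endpoints in different components.
A-H (7): add — endpoints in different components.
C-H (7): skip — C and H already connected.
C-D (8): add — endpoints in different components.
E-I (9): add — endpoints in different components.
A-I (10): add — endpoints in different components.
D-G (10): add — endpoints in different components.
A-B (11): add — endpoints in different components.
MST edges: C-F, F-H, A-H, C-D, E-I, A-I, D-G, A-B; total weight 1+1+7+8+9+10+10+11 = 57.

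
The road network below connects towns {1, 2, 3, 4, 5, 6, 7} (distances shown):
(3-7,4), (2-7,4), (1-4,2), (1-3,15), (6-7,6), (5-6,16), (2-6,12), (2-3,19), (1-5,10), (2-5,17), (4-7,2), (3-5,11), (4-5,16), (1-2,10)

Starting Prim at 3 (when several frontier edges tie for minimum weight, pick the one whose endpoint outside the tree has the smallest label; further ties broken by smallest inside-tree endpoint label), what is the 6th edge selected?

1-5

Prim, starting at 3.
Step 1: frontier [3-7 4, 3-5 11, 1-3 15, 2-3 19] → take 3-7 (4); add 7.
Step 2: frontier [3-5 11, 1-3 15, 2-3 19, 4-7 2, 2-7 4, 6-7 6] → take 4-7 (2); add 4.
Step 3: frontier [3-5 11, 1-3 15, 2-3 19, 1-4 2, 4-5 16, 2-7 4, 6-7 6] → take 1-4 (2); add 1.
Step 4: frontier [1-2 10, 1-5 10, 3-5 11, 2-3 19, 4-5 16, 2-7 4, 6-7 6] → take 2-7 (4); add 2.
Step 5: frontier [1-5 10, 2-6 12, 2-5 17, 3-5 11, 4-5 16, 6-7 6] → take 6-7 (6); add 6.
Step 6: frontier [1-5 10, 2-5 17, 3-5 11, 4-5 16, 5-6 16] → take 1-5 (10); add 5.
The 6th edge added is 1-5.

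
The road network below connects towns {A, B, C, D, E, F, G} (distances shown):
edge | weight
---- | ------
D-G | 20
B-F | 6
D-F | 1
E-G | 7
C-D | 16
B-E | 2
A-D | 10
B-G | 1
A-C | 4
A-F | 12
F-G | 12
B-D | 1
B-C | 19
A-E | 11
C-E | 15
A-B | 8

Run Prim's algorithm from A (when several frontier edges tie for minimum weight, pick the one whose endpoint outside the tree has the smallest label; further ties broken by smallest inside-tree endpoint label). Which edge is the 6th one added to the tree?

B-E

Prim's algorithm from A:
Step 1: cheapest edge leaving the tree is A-C (4); add C.
Step 2: cheapest edge leaving the tree is A-B (8); add B.
Step 3: cheapest edge leaving the tree is B-D (1); add D.
Step 4: cheapest edge leaving the tree is D-F (1); add F.
Step 5: cheapest edge leaving the tree is B-G (1); add G.
Step 6: cheapest edge leaving the tree is B-E (2); add E.
The 6th edge added is B-E.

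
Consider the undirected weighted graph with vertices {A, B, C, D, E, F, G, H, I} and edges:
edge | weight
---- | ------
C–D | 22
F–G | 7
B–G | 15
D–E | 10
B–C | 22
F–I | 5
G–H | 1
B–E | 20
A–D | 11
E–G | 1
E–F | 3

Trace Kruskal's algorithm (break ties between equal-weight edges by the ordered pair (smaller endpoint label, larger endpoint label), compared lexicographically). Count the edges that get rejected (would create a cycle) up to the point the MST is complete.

Kruskal: consider edges lightest-first.
E–G (1): add — endpoints in different components.
G–H (1): add — endpoints in different components.
E–F (3): add — endpoints in different components.
F–I (5): add — endpoints in different components.
F–G (7): skip — F and G already connected.
D–E (10): add — endpoints in different components.
A–D (11): add — endpoints in different components.
B–G (15): add — endpoints in different components.
B–E (20): skip — B and E already connected.
B–C (22): add — endpoints in different components.
Edges rejected before the tree was complete: 2.

2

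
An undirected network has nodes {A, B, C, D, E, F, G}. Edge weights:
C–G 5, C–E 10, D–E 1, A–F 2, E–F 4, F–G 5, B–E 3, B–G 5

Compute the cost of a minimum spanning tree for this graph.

20

Kruskal's algorithm — process edges by increasing weight (ties by edge label):
D–E (1): add. Components now {A} {B} {C} {D,E} {F} {G}
A–F (2): add. Components now {A,F} {B} {C} {D,E} {G}
B–E (3): add. Components now {A,F} {B,D,E} {C} {G}
E–F (4): add. Components now {A,B,D,E,F} {C} {G}
B–G (5): add. Components now {A,B,D,E,F,G} {C}
C–G (5): add. Components now {A,B,C,D,E,F,G}
MST edges: D–E, A–F, B–E, E–F, B–G, C–G; total weight 1+2+3+4+5+5 = 20.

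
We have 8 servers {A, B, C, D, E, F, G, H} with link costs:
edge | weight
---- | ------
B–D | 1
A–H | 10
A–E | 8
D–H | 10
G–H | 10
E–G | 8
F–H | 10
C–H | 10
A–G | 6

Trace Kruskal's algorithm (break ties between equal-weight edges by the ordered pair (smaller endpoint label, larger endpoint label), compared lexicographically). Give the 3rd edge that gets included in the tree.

A-E

Kruskal's algorithm — process edges by increasing weight (ties by edge label):
B–D (1): add — endpoints in different components.
A–G (6): add — endpoints in different components.
A–E (8): add — endpoints in different components.
E–G (8): skip — E and G already connected.
A–H (10): add — endpoints in different components.
C–H (10): add — endpoints in different components.
D–H (10): add — endpoints in different components.
F–H (10): add — endpoints in different components.
The 3rd edge added is A–E.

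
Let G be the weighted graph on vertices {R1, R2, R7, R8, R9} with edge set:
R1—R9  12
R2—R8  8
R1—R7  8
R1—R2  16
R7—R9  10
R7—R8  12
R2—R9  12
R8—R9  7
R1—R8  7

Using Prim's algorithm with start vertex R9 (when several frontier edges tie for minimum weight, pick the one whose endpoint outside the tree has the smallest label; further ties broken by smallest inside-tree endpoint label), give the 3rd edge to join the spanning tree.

R2-R8

Prim, starting at R9.
Step 1: cheapest edge leaving the tree is R8—R9 (7); add R8.
Step 2: cheapest edge leaving the tree is R1—R8 (7); add R1.
Step 3: cheapest edge leaving the tree is R2—R8 (8); add R2.
Step 4: cheapest edge leaving the tree is R1—R7 (8); add R7.
The 3rd edge added is R2—R8.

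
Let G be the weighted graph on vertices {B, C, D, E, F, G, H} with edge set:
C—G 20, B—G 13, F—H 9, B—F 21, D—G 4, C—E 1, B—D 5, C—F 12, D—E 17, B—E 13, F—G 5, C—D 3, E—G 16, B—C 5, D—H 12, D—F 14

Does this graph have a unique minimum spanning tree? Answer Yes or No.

No

Kruskal's algorithm — process edges by increasing weight (ties by edge label):
C—E (1): add — endpoints in different components.
C—D (3): add — endpoints in different components.
D—G (4): add — endpoints in different components.
B—C (5): add — endpoints in different components.
B—D (5): skip — B and D already connected.
F—G (5): add — endpoints in different components.
F—H (9): add — endpoints in different components.
Non-tree edge B—D has weight 5, equal to the heaviest edge on its tree cycle — swapping gives another MST of the same weight. Not unique.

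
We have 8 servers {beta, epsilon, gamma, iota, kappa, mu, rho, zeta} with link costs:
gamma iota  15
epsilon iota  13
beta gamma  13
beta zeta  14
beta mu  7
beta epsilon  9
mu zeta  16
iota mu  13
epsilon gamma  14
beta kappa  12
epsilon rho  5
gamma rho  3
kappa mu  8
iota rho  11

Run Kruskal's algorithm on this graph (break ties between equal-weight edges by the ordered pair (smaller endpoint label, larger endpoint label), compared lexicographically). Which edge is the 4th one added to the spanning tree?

kappa-mu

Sort edges by weight, then run Kruskal:
gamma rho (3): add — endpoints in different components.
epsilon rho (5): add — endpoints in different components.
beta mu (7): add — endpoints in different components.
kappa mu (8): add — endpoints in different components.
beta epsilon (9): add — endpoints in different components.
iota rho (11): add — endpoints in different components.
beta kappa (12): skip — kappa and beta already connected.
beta gamma (13): skip — gamma and beta already connected.
epsilon iota (13): skip — epsilon and iota already connected.
iota mu (13): skip — mu and iota already connected.
beta zeta (14): add — endpoints in different components.
The 4th edge added is kappa mu.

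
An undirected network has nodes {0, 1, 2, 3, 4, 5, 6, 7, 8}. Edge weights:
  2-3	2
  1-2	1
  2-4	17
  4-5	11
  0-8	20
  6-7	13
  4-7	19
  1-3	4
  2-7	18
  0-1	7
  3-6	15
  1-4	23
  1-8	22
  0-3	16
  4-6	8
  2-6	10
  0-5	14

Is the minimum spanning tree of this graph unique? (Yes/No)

Sort edges by weight, then run Kruskal:
1-2 (1): add — endpoints in different components.
2-3 (2): add — endpoints in different components.
1-3 (4): skip — 1 and 3 already connected.
0-1 (7): add — endpoints in different components.
4-6 (8): add — endpoints in different components.
2-6 (10): add — endpoints in different components.
4-5 (11): add — endpoints in different components.
6-7 (13): add — endpoints in different components.
0-5 (14): skip — 0 and 5 already connected.
3-6 (15): skip — 3 and 6 already connected.
0-3 (16): skip — 0 and 3 already connected.
2-4 (17): skip — 2 and 4 already connected.
2-7 (18): skip — 2 and 7 already connected.
4-7 (19): skip — 4 and 7 already connected.
0-8 (20): add — endpoints in different components.
Every non-tree edge has weight strictly greater than the heaviest edge on the tree path between its endpoints, so the MST is unique.

Yes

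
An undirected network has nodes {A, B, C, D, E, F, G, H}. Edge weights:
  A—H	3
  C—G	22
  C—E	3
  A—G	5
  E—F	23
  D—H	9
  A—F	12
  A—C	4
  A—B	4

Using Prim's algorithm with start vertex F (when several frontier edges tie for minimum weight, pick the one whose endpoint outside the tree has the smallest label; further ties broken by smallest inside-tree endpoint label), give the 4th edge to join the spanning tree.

A-C

Grow the tree from F using Prim:
Step 1: cheapest edge leaving the tree is A—F (12); add A.
Step 2: cheapest edge leaving the tree is A—H (3); add H.
Step 3: cheapest edge leaving the tree is A—B (4); add B.
Step 4: cheapest edge leaving the tree is A—C (4); add C.
Step 5: cheapest edge leaving the tree is C—E (3); add E.
Step 6: cheapest edge leaving the tree is A—G (5); add G.
Step 7: cheapest edge leaving the tree is D—H (9); add D.
The 4th edge added is A—C.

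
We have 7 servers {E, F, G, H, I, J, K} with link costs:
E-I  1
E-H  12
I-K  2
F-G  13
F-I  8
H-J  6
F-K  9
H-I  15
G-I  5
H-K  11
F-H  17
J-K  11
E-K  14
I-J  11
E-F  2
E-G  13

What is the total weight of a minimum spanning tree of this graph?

Prim, starting at I.
Step 1: cheapest edge leaving the tree is E-I (1); add E.
Step 2: cheapest edge leaving the tree is E-F (2); add F.
Step 3: cheapest edge leaving the tree is I-K (2); add K.
Step 4: cheapest edge leaving the tree is G-I (5); add G.
Step 5: cheapest edge leaving the tree is H-K (11); add H.
Step 6: cheapest edge leaving the tree is H-J (6); add J.
MST edges: E-I, E-F, I-K, G-I, H-K, H-J; total weight 1+2+2+5+11+6 = 27.

27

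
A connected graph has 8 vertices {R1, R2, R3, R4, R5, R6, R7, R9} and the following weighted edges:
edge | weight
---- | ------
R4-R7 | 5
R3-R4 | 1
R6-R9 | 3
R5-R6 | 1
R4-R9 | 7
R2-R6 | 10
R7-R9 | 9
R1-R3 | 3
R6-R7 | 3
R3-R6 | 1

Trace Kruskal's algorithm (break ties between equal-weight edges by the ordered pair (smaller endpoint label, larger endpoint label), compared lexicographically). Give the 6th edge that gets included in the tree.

R6-R9

Sort edges by weight, then run Kruskal:
R3-R4 (1): add — endpoints in different components.
R3-R6 (1): add — endpoints in different components.
R5-R6 (1): add — endpoints in different components.
R1-R3 (3): add — endpoints in different components.
R6-R7 (3): add — endpoints in different components.
R6-R9 (3): add — endpoints in different components.
R4-R7 (5): skip — R7 and R4 already connected.
R4-R9 (7): skip — R9 and R4 already connected.
R7-R9 (9): skip — R7 and R9 already connected.
R2-R6 (10): add — endpoints in different components.
The 6th edge added is R6-R9.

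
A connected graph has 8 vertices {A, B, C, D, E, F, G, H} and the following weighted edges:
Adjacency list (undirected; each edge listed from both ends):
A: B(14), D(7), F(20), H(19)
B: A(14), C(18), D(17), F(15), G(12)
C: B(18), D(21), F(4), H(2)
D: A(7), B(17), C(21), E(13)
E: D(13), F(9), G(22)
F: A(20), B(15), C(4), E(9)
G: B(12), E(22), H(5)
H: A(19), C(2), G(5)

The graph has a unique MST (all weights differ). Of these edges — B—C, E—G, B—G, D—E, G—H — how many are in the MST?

Kruskal's algorithm — process edges by increasing weight (ties by edge label):
C—H (2): add — endpoints in different components.
C—F (4): add — endpoints in different components.
G—H (5): add — endpoints in different components.
A—D (7): add — endpoints in different components.
E—F (9): add — endpoints in different components.
B—G (12): add — endpoints in different components.
D—E (13): add — endpoints in different components.
MST edge set: {C—H, C—F, G—H, A—D, E—F, B—G, D—E}.
Of the listed edges, {B—G, D—E, G—H} are in the MST → 3.

3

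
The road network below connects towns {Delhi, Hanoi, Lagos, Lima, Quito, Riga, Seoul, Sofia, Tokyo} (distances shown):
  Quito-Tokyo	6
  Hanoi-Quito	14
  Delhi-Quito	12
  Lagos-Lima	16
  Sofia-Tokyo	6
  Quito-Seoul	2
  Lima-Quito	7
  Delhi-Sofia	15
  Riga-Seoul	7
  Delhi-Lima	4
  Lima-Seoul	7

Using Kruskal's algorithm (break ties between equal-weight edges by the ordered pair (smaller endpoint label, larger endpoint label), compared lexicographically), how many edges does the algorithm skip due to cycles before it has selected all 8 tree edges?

Sort edges by weight, then run Kruskal:
Quito-Seoul (2): add — endpoints in different components.
Delhi-Lima (4): add — endpoints in different components.
Quito-Tokyo (6): add — endpoints in different components.
Sofia-Tokyo (6): add — endpoints in different components.
Lima-Quito (7): add — endpoints in different components.
Lima-Seoul (7): skip — Seoul and Lima already connected.
Riga-Seoul (7): add — endpoints in different components.
Delhi-Quito (12): skip — Quito and Delhi already connected.
Hanoi-Quito (14): add — endpoints in different components.
Delhi-Sofia (15): skip — Sofia and Delhi already connected.
Lagos-Lima (16): add — endpoints in different components.
Edges rejected before the tree was complete: 3.

3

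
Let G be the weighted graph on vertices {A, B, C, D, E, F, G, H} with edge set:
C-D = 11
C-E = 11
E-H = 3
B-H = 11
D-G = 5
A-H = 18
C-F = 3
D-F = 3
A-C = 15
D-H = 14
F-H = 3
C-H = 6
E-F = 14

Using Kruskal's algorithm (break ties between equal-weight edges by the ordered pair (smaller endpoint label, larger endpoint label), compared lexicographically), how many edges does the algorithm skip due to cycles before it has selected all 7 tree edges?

5

Kruskal: consider edges lightest-first.
C-F (3): add — endpoints in different components.
D-F (3): add — endpoints in different components.
E-H (3): add — endpoints in different components.
F-H (3): add — endpoints in different components.
D-G (5): add — endpoints in different components.
C-H (6): skip — C and H already connected.
B-H (11): add — endpoints in different components.
C-D (11): skip — C and D already connected.
C-E (11): skip — C and E already connected.
D-H (14): skip — D and H already connected.
E-F (14): skip — E and F already connected.
A-C (15): add — endpoints in different components.
Edges rejected before the tree was complete: 5.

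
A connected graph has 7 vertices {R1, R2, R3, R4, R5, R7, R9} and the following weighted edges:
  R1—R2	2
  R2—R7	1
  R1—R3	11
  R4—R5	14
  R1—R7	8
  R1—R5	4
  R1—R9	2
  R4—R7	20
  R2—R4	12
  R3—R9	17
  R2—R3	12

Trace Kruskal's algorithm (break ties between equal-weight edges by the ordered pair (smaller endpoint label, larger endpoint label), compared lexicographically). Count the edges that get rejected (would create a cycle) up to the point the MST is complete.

Sort edges by weight, then run Kruskal:
R2—R7 (1): add. Components now {R2,R7} {R9} {R4} {R1} {R5} {R3}
R1—R2 (2): add. Components now {R1,R2,R7} {R9} {R4} {R5} {R3}
R1—R9 (2): add. Components now {R1,R2,R7,R9} {R4} {R5} {R3}
R1—R5 (4): add. Components now {R1,R2,R5,R7,R9} {R4} {R3}
R1—R7 (8): skip — R1 and R7 already connected.
R1—R3 (11): add. Components now {R1,R2,R3,R5,R7,R9} {R4}
R2—R3 (12): skip — R2 and R3 already connected.
R2—R4 (12): add. Components now {R1,R2,R3,R4,R5,R7,R9}
Edges rejected before the tree was complete: 2.

2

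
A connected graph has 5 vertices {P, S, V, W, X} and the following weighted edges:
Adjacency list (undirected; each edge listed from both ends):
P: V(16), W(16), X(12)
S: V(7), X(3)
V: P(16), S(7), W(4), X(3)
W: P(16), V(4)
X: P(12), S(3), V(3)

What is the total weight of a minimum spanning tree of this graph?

Kruskal: consider edges lightest-first.
S X (3): add. Components now {W} {S,X} {P} {V}
V X (3): add. Components now {W} {S,V,X} {P}
V W (4): add. Components now {S,V,W,X} {P}
S V (7): skip — S and V already connected.
P X (12): add. Components now {P,S,V,W,X}
MST edges: S X, V X, V W, P X; total weight 3+3+4+12 = 22.

22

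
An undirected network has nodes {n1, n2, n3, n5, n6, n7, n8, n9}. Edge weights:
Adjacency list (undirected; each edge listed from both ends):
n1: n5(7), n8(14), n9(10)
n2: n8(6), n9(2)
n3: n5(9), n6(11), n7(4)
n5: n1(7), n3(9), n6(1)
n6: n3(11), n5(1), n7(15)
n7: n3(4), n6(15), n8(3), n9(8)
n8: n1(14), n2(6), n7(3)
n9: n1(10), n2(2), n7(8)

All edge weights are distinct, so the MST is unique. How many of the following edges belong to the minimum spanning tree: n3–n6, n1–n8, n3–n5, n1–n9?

Kruskal's algorithm — process edges by increasing weight (ties by edge label):
n5–n6 (1): add — endpoints in different components.
n2–n9 (2): add — endpoints in different components.
n7–n8 (3): add — endpoints in different components.
n3–n7 (4): add — endpoints in different components.
n2–n8 (6): add — endpoints in different components.
n1–n5 (7): add — endpoints in different components.
n7–n9 (8): skip — n7 and n9 already connected.
n3–n5 (9): add — endpoints in different components.
MST edge set: {n5–n6, n2–n9, n7–n8, n3–n7, n2–n8, n1–n5, n3–n5}.
Of the listed edges, {n3–n5} are in the MST → 1.

1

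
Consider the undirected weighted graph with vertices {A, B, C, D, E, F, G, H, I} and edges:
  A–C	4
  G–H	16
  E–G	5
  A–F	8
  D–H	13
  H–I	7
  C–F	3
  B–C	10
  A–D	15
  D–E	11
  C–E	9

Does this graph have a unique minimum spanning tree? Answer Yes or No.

Yes

Sort edges by weight, then run Kruskal:
C–F (3): add — endpoints in different components.
A–C (4): add — endpoints in different components.
E–G (5): add — endpoints in different components.
H–I (7): add — endpoints in different components.
A–F (8): skip — A and F already connected.
C–E (9): add — endpoints in different components.
B–C (10): add — endpoints in different components.
D–E (11): add — endpoints in different components.
D–H (13): add — endpoints in different components.
Every non-tree edge has weight strictly greater than the heaviest edge on the tree path between its endpoints, so the MST is unique.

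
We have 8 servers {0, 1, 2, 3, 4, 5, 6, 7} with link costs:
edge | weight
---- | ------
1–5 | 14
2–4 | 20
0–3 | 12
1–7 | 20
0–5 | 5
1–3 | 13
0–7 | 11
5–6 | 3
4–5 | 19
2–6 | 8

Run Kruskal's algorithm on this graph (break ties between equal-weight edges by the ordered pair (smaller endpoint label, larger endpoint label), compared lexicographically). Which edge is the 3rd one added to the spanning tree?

2-6

Kruskal's algorithm — process edges by increasing weight (ties by edge label):
5–6 (3): add — endpoints in different components.
0–5 (5): add — endpoints in different components.
2–6 (8): add — endpoints in different components.
0–7 (11): add — endpoints in different components.
0–3 (12): add — endpoints in different components.
1–3 (13): add — endpoints in different components.
1–5 (14): skip — 1 and 5 already connected.
4–5 (19): add — endpoints in different components.
The 3rd edge added is 2–6.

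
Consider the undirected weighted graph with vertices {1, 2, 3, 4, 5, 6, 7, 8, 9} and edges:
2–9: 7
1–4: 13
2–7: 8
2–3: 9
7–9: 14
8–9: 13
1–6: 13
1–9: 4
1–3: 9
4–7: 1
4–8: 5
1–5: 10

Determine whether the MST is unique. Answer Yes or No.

Kruskal: consider edges lightest-first.
4–7 (1): add — endpoints in different components.
1–9 (4): add — endpoints in different components.
4–8 (5): add — endpoints in different components.
2–9 (7): add — endpoints in different components.
2–7 (8): add — endpoints in different components.
1–3 (9): add — endpoints in different components.
2–3 (9): skip — 2 and 3 already connected.
1–5 (10): add — endpoints in different components.
1–4 (13): skip — 1 and 4 already connected.
1–6 (13): add — endpoints in different components.
Non-tree edge 2–3 has weight 9, equal to the heaviest edge on its tree cycle — swapping gives another MST of the same weight. Not unique.

No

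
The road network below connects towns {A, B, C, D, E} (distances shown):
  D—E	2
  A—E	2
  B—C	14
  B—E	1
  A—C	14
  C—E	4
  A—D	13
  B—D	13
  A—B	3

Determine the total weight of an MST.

9

Sort edges by weight, then run Kruskal:
B—E (1): add. Components now {A} {B,E} {C} {D}
A—E (2): add. Components now {A,B,E} {C} {D}
D—E (2): add. Components now {A,B,D,E} {C}
A—B (3): skip — A and B already connected.
C—E (4): add. Components now {A,B,C,D,E}
MST edges: B—E, A—E, D—E, C—E; total weight 1+2+2+4 = 9.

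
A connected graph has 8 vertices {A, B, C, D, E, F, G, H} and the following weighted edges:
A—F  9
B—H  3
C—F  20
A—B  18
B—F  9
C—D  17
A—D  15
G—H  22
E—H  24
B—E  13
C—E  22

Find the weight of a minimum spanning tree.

Sort edges by weight, then run Kruskal:
B—H (3): add — endpoints in different components.
A—F (9): add — endpoints in different components.
B—F (9): add — endpoints in different components.
B—E (13): add — endpoints in different components.
A—D (15): add — endpoints in different components.
C—D (17): add — endpoints in different components.
A—B (18): skip — A and B already connected.
C—F (20): skip — C and F already connected.
C—E (22): skip — C and E already connected.
G—H (22): add — endpoints in different components.
MST edges: B—H, A—F, B—F, B—E, A—D, C—D, G—H; total weight 3+9+9+13+15+17+22 = 88.

88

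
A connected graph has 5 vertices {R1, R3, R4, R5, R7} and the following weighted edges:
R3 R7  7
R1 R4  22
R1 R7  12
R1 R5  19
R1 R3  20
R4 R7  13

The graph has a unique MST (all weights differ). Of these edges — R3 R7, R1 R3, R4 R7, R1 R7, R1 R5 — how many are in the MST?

4

Sort edges by weight, then run Kruskal:
R3 R7 (7): add — endpoints in different components.
R1 R7 (12): add — endpoints in different components.
R4 R7 (13): add — endpoints in different components.
R1 R5 (19): add — endpoints in different components.
MST edge set: {R3 R7, R1 R7, R4 R7, R1 R5}.
Of the listed edges, {R3 R7, R4 R7, R1 R7, R1 R5} are in the MST → 4.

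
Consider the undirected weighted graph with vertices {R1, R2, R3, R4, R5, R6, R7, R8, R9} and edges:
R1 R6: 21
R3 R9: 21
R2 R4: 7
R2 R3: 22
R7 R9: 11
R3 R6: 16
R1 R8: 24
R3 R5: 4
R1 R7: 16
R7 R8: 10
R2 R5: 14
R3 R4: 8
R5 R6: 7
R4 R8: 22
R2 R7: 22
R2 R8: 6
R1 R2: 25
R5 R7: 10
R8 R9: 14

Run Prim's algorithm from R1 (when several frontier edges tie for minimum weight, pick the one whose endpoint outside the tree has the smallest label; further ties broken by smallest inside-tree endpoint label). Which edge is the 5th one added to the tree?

Prim, starting at R1.
Step 1: cheapest edge leaving the tree is R1 R7 (16); add R7.
Step 2: cheapest edge leaving the tree is R5 R7 (10); add R5.
Step 3: cheapest edge leaving the tree is R3 R5 (4); add R3.
Step 4: cheapest edge leaving the tree is R5 R6 (7); add R6.
Step 5: cheapest edge leaving the tree is R3 R4 (8); add R4.
Step 6: cheapest edge leaving the tree is R2 R4 (7); add R2.
Step 7: cheapest edge leaving the tree is R2 R8 (6); add R8.
Step 8: cheapest edge leaving the tree is R7 R9 (11); add R9.
The 5th edge added is R3 R4.

R3-R4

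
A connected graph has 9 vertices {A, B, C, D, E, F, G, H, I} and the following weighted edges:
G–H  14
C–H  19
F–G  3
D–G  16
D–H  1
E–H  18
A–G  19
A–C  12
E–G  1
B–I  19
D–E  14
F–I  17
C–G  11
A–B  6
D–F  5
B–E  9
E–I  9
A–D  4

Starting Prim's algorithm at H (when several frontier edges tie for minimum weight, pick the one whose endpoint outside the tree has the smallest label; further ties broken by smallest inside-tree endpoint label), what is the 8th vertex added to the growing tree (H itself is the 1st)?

I

Prim's algorithm from H:
Step 1: cheapest edge leaving the tree is D–H (1); add D.
Step 2: cheapest edge leaving the tree is A–D (4); add A.
Step 3: cheapest edge leaving the tree is D–F (5); add F.
Step 4: cheapest edge leaving the tree is F–G (3); add G.
Step 5: cheapest edge leaving the tree is E–G (1); add E.
Step 6: cheapest edge leaving the tree is A–B (6); add B.
Step 7: cheapest edge leaving the tree is E–I (9); add I.
Step 8: cheapest edge leaving the tree is C–G (11); add C.
Vertex order: H, D, A, F, G, E, B, I, C. The 8th vertex is I.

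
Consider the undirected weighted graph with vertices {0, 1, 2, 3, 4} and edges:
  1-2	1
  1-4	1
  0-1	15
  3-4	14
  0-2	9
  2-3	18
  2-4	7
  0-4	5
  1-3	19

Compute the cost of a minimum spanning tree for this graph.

Prim, starting at 2.
Step 1: frontier [1-2 1, 2-4 7, 0-2 9, 2-3 18] → take 1-2 (1); add 1.
Step 2: frontier [1-4 1, 0-1 15, 1-3 19, 2-4 7, 0-2 9, 2-3 18] → take 1-4 (1); add 4.
Step 3: frontier [0-1 15, 1-3 19, 0-2 9, 2-3 18, 0-4 5, 3-4 14] → take 0-4 (5); add 0.
Step 4: frontier [1-3 19, 2-3 18, 3-4 14] → take 3-4 (14); add 3.
MST edges: 1-2, 1-4, 0-4, 3-4; total weight 1+1+5+14 = 21.

21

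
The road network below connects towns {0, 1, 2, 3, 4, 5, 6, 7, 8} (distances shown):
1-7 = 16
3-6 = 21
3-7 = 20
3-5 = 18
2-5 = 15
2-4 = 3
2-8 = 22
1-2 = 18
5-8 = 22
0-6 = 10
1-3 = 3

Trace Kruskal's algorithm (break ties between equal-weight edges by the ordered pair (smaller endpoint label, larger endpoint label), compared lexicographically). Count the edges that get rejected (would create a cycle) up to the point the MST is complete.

2

Kruskal's algorithm — process edges by increasing weight (ties by edge label):
1-3 (3): add — endpoints in different components.
2-4 (3): add — endpoints in different components.
0-6 (10): add — endpoints in different components.
2-5 (15): add — endpoints in different components.
1-7 (16): add — endpoints in different components.
1-2 (18): add — endpoints in different components.
3-5 (18): skip — 3 and 5 already connected.
3-7 (20): skip — 3 and 7 already connected.
3-6 (21): add — endpoints in different components.
2-8 (22): add — endpoints in different components.
Edges rejected before the tree was complete: 2.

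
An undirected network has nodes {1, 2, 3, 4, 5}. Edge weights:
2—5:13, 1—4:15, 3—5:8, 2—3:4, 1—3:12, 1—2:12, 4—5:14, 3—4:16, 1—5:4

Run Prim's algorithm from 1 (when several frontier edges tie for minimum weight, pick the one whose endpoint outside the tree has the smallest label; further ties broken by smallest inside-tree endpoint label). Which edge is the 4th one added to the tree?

Prim, starting at 1.
Step 1: cheapest edge leaving the tree is 1—5 (4); add 5.
Step 2: cheapest edge leaving the tree is 3—5 (8); add 3.
Step 3: cheapest edge leaving the tree is 2—3 (4); add 2.
Step 4: cheapest edge leaving the tree is 4—5 (14); add 4.
The 4th edge added is 4—5.

4-5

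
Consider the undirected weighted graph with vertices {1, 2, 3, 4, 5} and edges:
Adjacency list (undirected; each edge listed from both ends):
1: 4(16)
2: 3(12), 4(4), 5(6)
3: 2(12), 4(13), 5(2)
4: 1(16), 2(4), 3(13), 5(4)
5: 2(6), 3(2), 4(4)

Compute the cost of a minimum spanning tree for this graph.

Sort edges by weight, then run Kruskal:
3 5 (2): add. Components now {1} {2} {3,5} {4}
2 4 (4): add. Components now {1} {2,4} {3,5}
4 5 (4): add. Components now {1} {2,3,4,5}
2 5 (6): skip — 2 and 5 already connected.
2 3 (12): skip — 2 and 3 already connected.
3 4 (13): skip — 3 and 4 already connected.
1 4 (16): add. Components now {1,2,3,4,5}
MST edges: 3 5, 2 4, 4 5, 1 4; total weight 2+4+4+16 = 26.

26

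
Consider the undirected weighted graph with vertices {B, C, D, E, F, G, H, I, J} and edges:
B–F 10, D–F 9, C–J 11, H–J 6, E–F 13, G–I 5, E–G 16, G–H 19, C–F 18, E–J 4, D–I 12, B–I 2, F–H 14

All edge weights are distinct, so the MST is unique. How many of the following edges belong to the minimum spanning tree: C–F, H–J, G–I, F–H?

Kruskal's algorithm — process edges by increasing weight (ties by edge label):
B–I (2): add — endpoints in different components.
E–J (4): add — endpoints in different components.
G–I (5): add — endpoints in different components.
H–J (6): add — endpoints in different components.
D–F (9): add — endpoints in different components.
B–F (10): add — endpoints in different components.
C–J (11): add — endpoints in different components.
D–I (12): skip — D and I already connected.
E–F (13): add — endpoints in different components.
MST edge set: {B–I, E–J, G–I, H–J, D–F, B–F, C–J, E–F}.
Of the listed edges, {H–J, G–I} are in the MST → 2.

2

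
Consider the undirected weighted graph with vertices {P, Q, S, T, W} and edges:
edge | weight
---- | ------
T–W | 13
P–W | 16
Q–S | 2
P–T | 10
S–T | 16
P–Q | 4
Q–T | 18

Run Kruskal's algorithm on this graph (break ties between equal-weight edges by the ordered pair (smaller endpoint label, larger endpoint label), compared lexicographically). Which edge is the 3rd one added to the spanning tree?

P-T

Sort edges by weight, then run Kruskal:
Q–S (2): add. Components now {W} {P} {Q,S} {T}
P–Q (4): add. Components now {W} {P,Q,S} {T}
P–T (10): add. Components now {W} {P,Q,S,T}
T–W (13): add. Components now {P,Q,S,T,W}
The 3rd edge added is P–T.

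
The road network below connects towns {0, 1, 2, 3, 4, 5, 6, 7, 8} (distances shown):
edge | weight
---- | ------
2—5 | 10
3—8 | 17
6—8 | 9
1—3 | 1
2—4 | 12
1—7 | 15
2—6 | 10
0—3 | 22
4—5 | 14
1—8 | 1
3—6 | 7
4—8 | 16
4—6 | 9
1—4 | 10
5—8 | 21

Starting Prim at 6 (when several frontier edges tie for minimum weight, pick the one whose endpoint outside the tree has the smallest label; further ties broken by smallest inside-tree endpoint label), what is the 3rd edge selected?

Prim's algorithm from 6:
Step 1: cheapest edge leaving the tree is 3—6 (7); add 3.
Step 2: cheapest edge leaving the tree is 1—3 (1); add 1.
Step 3: cheapest edge leaving the tree is 1—8 (1); add 8.
Step 4: cheapest edge leaving the tree is 4—6 (9); add 4.
Step 5: cheapest edge leaving the tree is 2—6 (10); add 2.
Step 6: cheapest edge leaving the tree is 2—5 (10); add 5.
Step 7: cheapest edge leaving the tree is 1—7 (15); add 7.
Step 8: cheapest edge leaving the tree is 0—3 (22); add 0.
The 3rd edge added is 1—8.

1-8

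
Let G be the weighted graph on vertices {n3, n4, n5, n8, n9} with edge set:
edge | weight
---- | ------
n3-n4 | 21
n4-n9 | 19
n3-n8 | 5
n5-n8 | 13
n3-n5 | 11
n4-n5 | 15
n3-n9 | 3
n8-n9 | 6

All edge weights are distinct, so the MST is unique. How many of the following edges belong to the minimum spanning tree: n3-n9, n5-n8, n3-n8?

2

Kruskal: consider edges lightest-first.
n3-n9 (3): add. Components now {n3,n9} {n5} {n4} {n8}
n3-n8 (5): add. Components now {n3,n8,n9} {n5} {n4}
n8-n9 (6): skip — n9 and n8 already connected.
n3-n5 (11): add. Components now {n3,n5,n8,n9} {n4}
n5-n8 (13): skip — n5 and n8 already connected.
n4-n5 (15): add. Components now {n3,n4,n5,n8,n9}
MST edge set: {n3-n9, n3-n8, n3-n5, n4-n5}.
Of the listed edges, {n3-n9, n3-n8} are in the MST → 2.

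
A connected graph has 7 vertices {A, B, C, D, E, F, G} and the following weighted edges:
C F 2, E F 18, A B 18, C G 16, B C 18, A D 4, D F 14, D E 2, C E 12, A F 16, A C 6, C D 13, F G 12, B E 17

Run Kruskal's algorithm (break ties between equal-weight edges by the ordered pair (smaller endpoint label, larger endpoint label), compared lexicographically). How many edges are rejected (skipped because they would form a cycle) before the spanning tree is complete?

5

Sort edges by weight, then run Kruskal:
C F (2): add. Components now {A} {B} {C,F} {D} {E} {G}
D E (2): add. Components now {A} {B} {C,F} {D,E} {G}
A D (4): add. Components now {A,D,E} {B} {C,F} {G}
A C (6): add. Components now {A,C,D,E,F} {B} {G}
C E (12): skip — C and E already connected.
F G (12): add. Components now {A,C,D,E,F,G} {B}
C D (13): skip — C and D already connected.
D F (14): skip — D and F already connected.
A F (16): skip — A and F already connected.
C G (16): skip — C and G already connected.
B E (17): add. Components now {A,B,C,D,E,F,G}
Edges rejected before the tree was complete: 5.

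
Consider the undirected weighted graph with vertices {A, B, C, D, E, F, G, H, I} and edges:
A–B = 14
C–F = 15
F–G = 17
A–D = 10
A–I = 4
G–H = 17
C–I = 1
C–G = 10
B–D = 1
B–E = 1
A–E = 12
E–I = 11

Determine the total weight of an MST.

59

Kruskal's algorithm — process edges by increasing weight (ties by edge label):
B–D (1): add — endpoints in different components.
B–E (1): add — endpoints in different components.
C–I (1): add — endpoints in different components.
A–I (4): add — endpoints in different components.
A–D (10): add — endpoints in different components.
C–G (10): add — endpoints in different components.
E–I (11): skip — E and I already connected.
A–E (12): skip — A and E already connected.
A–B (14): skip — A and B already connected.
C–F (15): add — endpoints in different components.
F–G (17): skip — F and G already connected.
G–H (17): add — endpoints in different components.
MST edges: B–D, B–E, C–I, A–I, A–D, C–G, C–F, G–H; total weight 1+1+1+4+10+10+15+17 = 59.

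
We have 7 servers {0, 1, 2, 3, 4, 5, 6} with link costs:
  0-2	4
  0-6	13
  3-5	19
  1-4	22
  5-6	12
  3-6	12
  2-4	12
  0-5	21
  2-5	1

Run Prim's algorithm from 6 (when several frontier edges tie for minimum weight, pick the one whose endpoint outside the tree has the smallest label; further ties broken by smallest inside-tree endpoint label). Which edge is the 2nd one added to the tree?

Prim's algorithm from 6:
Step 1: frontier [3-6 12, 5-6 12, 0-6 13] → take 3-6 (12); add 3.
Step 2: frontier [3-5 19, 5-6 12, 0-6 13] → take 5-6 (12); add 5.
Step 3: frontier [2-5 1, 0-5 21, 0-6 13] → take 2-5 (1); add 2.
Step 4: frontier [0-2 4, 2-4 12, 0-5 21, 0-6 13] → take 0-2 (4); add 0.
Step 5: frontier [2-4 12] → take 2-4 (12); add 4.
Step 6: frontier [1-4 22] → take 1-4 (22); add 1.
The 2nd edge added is 5-6.

5-6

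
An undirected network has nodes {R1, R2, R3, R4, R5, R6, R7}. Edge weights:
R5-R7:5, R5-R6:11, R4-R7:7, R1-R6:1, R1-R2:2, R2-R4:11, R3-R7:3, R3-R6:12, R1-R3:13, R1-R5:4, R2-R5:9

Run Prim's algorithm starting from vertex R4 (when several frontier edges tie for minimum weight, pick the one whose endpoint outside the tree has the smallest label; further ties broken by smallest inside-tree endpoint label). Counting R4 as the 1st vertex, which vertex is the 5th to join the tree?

Prim, starting at R4.
Step 1: frontier [R4-R7 7, R2-R4 11] → take R4-R7 (7); add R7.
Step 2: frontier [R2-R4 11, R3-R7 3, R5-R7 5] → take R3-R7 (3); add R3.
Step 3: frontier [R3-R6 12, R1-R3 13, R2-R4 11, R5-R7 5] → take R5-R7 (5); add R5.
Step 4: frontier [R3-R6 12, R1-R3 13, R2-R4 11, R1-R5 4, R2-R5 9, R5-R6 11] → take R1-R5 (4); add R1.
Step 5: frontier [R1-R6 1, R1-R2 2, R3-R6 12, R2-R4 11, R2-R5 9, R5-R6 11] → take R1-R6 (1); add R6.
Step 6: frontier [R1-R2 2, R2-R4 11, R2-R5 9] → take R1-R2 (2); add R2.
Vertex order: R4, R7, R3, R5, R1, R6, R2. The 5th vertex is R1.

R1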